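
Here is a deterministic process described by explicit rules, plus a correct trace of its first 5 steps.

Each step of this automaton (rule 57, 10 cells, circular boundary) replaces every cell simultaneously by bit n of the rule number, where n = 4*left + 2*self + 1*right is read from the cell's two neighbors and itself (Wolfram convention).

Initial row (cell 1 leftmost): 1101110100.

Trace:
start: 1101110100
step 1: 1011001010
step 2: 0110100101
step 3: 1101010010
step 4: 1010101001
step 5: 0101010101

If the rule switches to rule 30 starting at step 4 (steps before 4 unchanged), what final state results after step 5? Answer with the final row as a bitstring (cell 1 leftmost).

(re-executing steps 4..5 under rule 30; state before step 4: 1101010010)
step 4: 1001011110
step 5: 1111010000

1111010000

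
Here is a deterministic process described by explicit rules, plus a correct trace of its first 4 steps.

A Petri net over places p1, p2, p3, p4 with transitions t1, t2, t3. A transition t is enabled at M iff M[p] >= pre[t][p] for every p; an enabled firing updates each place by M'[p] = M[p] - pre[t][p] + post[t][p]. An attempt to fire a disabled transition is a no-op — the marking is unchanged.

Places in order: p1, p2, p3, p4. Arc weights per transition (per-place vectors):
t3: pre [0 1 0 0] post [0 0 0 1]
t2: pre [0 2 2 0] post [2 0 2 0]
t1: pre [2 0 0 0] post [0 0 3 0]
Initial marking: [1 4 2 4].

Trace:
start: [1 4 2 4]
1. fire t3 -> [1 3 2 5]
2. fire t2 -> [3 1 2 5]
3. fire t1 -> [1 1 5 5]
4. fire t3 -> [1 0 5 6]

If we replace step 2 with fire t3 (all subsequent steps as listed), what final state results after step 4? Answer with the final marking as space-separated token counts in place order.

(re-executing from step 2 with the substitution; state before step 2: [1 3 2 5])
2. fire t3 -> [1 2 2 6]
3. fire t1 -> [1 2 2 6]
4. fire t3 -> [1 1 2 7]

1 1 2 7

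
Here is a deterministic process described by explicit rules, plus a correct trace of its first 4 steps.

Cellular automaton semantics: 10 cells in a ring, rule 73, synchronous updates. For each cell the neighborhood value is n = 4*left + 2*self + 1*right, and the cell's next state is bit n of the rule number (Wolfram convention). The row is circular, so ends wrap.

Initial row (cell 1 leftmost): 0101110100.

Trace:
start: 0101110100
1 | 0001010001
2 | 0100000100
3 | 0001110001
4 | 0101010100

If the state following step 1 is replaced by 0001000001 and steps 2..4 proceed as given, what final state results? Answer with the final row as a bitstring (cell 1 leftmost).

state after step 1 := 0001000001
2 | 0100011100
3 | 0001010101
4 | 0100000000

0100000000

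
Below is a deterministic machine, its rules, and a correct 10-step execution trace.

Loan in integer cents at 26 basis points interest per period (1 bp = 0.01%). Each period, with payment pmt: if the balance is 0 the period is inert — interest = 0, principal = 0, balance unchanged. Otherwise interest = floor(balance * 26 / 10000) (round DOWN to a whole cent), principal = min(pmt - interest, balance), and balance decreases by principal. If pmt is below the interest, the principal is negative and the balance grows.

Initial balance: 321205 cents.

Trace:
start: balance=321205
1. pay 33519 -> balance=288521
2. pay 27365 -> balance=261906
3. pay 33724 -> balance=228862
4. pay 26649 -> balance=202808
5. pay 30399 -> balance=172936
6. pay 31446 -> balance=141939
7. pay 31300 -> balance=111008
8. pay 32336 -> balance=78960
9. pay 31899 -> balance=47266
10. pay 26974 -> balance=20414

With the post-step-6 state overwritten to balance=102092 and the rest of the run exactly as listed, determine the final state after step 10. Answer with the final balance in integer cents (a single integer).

0

state after step 6 := balance=102092
7. pay 31300 -> balance=71057
8. pay 32336 -> balance=38905
9. pay 31899 -> balance=7107
10. pay 26974 -> balance=0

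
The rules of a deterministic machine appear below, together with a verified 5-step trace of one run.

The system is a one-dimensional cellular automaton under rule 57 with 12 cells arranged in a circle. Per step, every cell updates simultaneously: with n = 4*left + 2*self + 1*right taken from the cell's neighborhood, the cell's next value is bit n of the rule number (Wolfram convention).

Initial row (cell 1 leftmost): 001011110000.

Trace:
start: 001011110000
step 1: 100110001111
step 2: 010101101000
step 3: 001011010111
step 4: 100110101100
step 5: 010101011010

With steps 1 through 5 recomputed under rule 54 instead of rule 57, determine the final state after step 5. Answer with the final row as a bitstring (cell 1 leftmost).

011100111110

(re-executing steps 1..5 under rule 54; state before step 1: 001011110000)
step 1: 011100001000
step 2: 100010011100
step 3: 110111100011
step 4: 001000010100
step 5: 011100111110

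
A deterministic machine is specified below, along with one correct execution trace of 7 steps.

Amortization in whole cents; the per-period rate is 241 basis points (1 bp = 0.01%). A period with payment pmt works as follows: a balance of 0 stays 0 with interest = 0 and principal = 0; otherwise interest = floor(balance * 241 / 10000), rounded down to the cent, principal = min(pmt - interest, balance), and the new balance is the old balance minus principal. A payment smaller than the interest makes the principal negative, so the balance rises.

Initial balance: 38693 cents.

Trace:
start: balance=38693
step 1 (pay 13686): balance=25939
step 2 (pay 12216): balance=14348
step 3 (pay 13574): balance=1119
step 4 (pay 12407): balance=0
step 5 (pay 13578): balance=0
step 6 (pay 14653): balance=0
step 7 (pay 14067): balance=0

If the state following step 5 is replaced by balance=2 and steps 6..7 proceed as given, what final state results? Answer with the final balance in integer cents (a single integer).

state after step 5 := balance=2
step 6 (pay 14653): balance=0
step 7 (pay 14067): balance=0

0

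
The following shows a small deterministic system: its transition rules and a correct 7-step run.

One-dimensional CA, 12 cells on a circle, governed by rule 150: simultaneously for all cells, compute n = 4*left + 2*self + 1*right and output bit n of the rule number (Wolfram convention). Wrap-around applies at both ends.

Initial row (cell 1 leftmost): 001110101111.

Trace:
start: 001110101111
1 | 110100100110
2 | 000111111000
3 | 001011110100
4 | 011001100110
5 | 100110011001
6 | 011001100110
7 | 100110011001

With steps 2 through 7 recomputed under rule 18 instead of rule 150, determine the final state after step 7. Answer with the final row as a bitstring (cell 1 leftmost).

010001010001

(re-executing steps 2..7 under rule 18; state before step 2: 110100100110)
2 | 000011011000
3 | 000100000100
4 | 001010001010
5 | 010001010001
6 | 001010001010
7 | 010001010001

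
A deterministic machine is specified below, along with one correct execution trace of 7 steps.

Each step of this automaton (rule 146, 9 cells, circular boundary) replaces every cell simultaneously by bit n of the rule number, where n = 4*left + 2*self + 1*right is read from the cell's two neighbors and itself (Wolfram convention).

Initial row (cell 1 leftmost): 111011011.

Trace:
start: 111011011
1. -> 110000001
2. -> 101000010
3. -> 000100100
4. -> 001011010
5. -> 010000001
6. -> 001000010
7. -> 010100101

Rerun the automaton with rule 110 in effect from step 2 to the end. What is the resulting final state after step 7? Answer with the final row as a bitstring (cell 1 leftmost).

(re-executing steps 2..7 under rule 110; state before step 2: 110000001)
2. -> 010000011
3. -> 110000111
4. -> 010001100
5. -> 110011100
6. -> 110110101
7. -> 011111111

011111111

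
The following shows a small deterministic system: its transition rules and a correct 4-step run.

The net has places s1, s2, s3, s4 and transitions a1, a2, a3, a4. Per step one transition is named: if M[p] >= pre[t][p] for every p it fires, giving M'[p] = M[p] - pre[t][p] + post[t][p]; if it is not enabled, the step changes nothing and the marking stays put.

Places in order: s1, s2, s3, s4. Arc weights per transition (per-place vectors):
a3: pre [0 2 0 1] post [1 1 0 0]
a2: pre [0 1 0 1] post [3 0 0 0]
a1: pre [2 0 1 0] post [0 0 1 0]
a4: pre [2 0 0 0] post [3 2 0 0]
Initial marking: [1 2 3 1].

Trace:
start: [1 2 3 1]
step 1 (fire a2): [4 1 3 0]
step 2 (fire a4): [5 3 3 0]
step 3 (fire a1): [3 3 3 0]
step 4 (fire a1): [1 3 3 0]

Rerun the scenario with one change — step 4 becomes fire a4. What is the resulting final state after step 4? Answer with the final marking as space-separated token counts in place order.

(re-executing from step 4 with the substitution; state before step 4: [3 3 3 0])
step 4 (fire a4): [4 5 3 0]

4 5 3 0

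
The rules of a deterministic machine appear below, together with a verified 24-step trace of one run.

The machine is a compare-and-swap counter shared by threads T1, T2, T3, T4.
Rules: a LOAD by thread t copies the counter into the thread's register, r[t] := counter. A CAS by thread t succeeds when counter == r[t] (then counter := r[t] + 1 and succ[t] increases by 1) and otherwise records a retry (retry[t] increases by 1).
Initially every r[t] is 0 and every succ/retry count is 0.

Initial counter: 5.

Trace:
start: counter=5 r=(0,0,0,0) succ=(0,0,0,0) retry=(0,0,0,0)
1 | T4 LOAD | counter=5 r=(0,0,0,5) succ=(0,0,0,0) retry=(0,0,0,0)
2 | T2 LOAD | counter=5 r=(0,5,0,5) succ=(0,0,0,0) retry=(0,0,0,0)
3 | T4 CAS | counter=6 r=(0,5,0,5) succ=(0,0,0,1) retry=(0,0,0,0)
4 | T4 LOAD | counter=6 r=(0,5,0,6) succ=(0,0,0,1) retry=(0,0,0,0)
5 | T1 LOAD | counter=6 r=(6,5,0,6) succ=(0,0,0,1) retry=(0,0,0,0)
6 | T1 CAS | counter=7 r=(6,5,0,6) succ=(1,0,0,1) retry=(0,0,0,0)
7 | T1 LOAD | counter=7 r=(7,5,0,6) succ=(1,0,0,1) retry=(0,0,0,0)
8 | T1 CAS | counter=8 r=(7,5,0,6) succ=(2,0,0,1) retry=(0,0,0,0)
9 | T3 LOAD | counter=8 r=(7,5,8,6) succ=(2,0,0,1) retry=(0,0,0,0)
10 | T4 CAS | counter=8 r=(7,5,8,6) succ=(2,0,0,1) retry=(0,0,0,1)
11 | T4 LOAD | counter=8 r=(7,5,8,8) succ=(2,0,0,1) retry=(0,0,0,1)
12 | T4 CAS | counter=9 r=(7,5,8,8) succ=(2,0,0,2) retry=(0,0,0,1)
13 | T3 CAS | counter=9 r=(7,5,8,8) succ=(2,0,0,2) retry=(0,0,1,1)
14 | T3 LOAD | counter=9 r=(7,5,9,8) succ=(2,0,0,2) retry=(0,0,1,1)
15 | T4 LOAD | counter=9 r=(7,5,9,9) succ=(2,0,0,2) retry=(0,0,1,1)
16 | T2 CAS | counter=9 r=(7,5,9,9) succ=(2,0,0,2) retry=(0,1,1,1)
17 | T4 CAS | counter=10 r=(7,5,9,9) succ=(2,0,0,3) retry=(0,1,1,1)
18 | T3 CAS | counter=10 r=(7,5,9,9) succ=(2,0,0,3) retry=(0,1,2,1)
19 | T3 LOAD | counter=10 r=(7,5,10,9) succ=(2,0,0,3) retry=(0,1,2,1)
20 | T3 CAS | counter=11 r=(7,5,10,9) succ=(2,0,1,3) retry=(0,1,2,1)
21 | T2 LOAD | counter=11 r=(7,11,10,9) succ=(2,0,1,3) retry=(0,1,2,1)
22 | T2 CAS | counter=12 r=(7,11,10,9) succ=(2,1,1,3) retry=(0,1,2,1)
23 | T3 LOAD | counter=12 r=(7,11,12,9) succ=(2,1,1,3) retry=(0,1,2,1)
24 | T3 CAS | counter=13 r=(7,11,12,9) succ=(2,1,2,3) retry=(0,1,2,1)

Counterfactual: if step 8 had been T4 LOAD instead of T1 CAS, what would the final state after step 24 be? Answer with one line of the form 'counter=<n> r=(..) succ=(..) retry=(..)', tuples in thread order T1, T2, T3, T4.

counter=13 r=(7,11,12,9) succ=(1,1,2,4) retry=(0,1,2,0)

(re-executing from step 8 with the substitution; state before step 8: counter=7 r=(7,5,0,6) succ=(1,0,0,1) retry=(0,0,0,0))
8 | T4 LOAD | counter=7 r=(7,5,0,7) succ=(1,0,0,1) retry=(0,0,0,0)
9 | T3 LOAD | counter=7 r=(7,5,7,7) succ=(1,0,0,1) retry=(0,0,0,0)
10 | T4 CAS | counter=8 r=(7,5,7,7) succ=(1,0,0,2) retry=(0,0,0,0)
11 | T4 LOAD | counter=8 r=(7,5,7,8) succ=(1,0,0,2) retry=(0,0,0,0)
12 | T4 CAS | counter=9 r=(7,5,7,8) succ=(1,0,0,3) retry=(0,0,0,0)
13 | T3 CAS | counter=9 r=(7,5,7,8) succ=(1,0,0,3) retry=(0,0,1,0)
14 | T3 LOAD | counter=9 r=(7,5,9,8) succ=(1,0,0,3) retry=(0,0,1,0)
15 | T4 LOAD | counter=9 r=(7,5,9,9) succ=(1,0,0,3) retry=(0,0,1,0)
16 | T2 CAS | counter=9 r=(7,5,9,9) succ=(1,0,0,3) retry=(0,1,1,0)
17 | T4 CAS | counter=10 r=(7,5,9,9) succ=(1,0,0,4) retry=(0,1,1,0)
18 | T3 CAS | counter=10 r=(7,5,9,9) succ=(1,0,0,4) retry=(0,1,2,0)
19 | T3 LOAD | counter=10 r=(7,5,10,9) succ=(1,0,0,4) retry=(0,1,2,0)
20 | T3 CAS | counter=11 r=(7,5,10,9) succ=(1,0,1,4) retry=(0,1,2,0)
21 | T2 LOAD | counter=11 r=(7,11,10,9) succ=(1,0,1,4) retry=(0,1,2,0)
22 | T2 CAS | counter=12 r=(7,11,10,9) succ=(1,1,1,4) retry=(0,1,2,0)
23 | T3 LOAD | counter=12 r=(7,11,12,9) succ=(1,1,1,4) retry=(0,1,2,0)
24 | T3 CAS | counter=13 r=(7,11,12,9) succ=(1,1,2,4) retry=(0,1,2,0)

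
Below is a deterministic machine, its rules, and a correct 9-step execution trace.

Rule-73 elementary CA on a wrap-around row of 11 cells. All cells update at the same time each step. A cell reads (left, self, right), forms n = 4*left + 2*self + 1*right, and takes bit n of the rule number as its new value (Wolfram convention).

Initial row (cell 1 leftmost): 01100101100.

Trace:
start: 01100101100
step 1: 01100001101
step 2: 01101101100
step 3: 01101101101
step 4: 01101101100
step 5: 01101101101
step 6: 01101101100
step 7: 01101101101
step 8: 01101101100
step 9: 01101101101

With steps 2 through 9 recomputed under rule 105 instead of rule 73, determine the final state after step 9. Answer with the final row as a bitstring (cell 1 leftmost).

11000000111

(re-executing steps 2..9 under rule 105; state before step 2: 01100001101)
step 2: 11101101110
step 3: 10111111011
step 4: 11100001110
step 5: 10101101011
step 6: 11011110110
step 7: 11110011111
step 8: 00010010000
step 9: 11000000111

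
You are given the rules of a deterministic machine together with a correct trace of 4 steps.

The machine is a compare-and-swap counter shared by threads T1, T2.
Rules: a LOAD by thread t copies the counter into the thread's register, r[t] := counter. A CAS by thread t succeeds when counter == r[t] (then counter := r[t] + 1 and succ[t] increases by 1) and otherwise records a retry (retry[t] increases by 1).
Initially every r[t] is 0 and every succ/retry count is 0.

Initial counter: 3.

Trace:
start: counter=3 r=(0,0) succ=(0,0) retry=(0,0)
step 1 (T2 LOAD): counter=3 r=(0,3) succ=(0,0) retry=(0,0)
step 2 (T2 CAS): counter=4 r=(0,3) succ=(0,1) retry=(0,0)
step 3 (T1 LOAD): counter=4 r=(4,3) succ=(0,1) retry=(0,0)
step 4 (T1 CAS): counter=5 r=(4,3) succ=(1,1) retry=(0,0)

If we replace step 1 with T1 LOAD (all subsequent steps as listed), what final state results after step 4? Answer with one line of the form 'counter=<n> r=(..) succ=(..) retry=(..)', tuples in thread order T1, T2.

counter=4 r=(3,0) succ=(1,0) retry=(0,1)

(re-executing from step 1 with the substitution; state before step 1: counter=3 r=(0,0) succ=(0,0) retry=(0,0))
step 1 (T1 LOAD): counter=3 r=(3,0) succ=(0,0) retry=(0,0)
step 2 (T2 CAS): counter=3 r=(3,0) succ=(0,0) retry=(0,1)
step 3 (T1 LOAD): counter=3 r=(3,0) succ=(0,0) retry=(0,1)
step 4 (T1 CAS): counter=4 r=(3,0) succ=(1,0) retry=(0,1)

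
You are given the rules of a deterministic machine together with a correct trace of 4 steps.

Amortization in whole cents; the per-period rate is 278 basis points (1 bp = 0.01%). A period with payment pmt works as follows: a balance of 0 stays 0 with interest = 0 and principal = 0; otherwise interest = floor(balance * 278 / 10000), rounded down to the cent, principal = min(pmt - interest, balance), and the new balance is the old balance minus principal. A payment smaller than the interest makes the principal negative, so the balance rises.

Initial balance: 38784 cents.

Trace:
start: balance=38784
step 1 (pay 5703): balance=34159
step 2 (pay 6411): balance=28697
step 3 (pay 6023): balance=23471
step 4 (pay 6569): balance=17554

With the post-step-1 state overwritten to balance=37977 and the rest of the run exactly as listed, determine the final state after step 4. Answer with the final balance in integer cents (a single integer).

21699

state after step 1 := balance=37977
step 2 (pay 6411): balance=32621
step 3 (pay 6023): balance=27504
step 4 (pay 6569): balance=21699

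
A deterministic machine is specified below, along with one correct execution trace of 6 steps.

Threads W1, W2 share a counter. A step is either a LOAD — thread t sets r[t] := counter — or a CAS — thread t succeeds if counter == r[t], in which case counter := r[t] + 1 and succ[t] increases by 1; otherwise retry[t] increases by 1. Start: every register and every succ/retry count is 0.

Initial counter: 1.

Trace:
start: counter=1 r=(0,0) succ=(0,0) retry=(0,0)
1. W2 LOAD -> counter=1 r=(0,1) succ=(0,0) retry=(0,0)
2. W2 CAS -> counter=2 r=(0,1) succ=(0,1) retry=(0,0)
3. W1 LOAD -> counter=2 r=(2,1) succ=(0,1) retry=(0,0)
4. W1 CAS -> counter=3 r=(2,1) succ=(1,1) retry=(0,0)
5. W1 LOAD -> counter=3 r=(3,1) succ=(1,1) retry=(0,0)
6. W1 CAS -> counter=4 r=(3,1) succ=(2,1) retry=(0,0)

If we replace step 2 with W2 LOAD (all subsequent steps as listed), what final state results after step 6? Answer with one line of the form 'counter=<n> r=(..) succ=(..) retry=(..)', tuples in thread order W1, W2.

counter=3 r=(2,1) succ=(2,0) retry=(0,0)

(re-executing from step 2 with the substitution; state before step 2: counter=1 r=(0,1) succ=(0,0) retry=(0,0))
2. W2 LOAD -> counter=1 r=(0,1) succ=(0,0) retry=(0,0)
3. W1 LOAD -> counter=1 r=(1,1) succ=(0,0) retry=(0,0)
4. W1 CAS -> counter=2 r=(1,1) succ=(1,0) retry=(0,0)
5. W1 LOAD -> counter=2 r=(2,1) succ=(1,0) retry=(0,0)
6. W1 CAS -> counter=3 r=(2,1) succ=(2,0) retry=(0,0)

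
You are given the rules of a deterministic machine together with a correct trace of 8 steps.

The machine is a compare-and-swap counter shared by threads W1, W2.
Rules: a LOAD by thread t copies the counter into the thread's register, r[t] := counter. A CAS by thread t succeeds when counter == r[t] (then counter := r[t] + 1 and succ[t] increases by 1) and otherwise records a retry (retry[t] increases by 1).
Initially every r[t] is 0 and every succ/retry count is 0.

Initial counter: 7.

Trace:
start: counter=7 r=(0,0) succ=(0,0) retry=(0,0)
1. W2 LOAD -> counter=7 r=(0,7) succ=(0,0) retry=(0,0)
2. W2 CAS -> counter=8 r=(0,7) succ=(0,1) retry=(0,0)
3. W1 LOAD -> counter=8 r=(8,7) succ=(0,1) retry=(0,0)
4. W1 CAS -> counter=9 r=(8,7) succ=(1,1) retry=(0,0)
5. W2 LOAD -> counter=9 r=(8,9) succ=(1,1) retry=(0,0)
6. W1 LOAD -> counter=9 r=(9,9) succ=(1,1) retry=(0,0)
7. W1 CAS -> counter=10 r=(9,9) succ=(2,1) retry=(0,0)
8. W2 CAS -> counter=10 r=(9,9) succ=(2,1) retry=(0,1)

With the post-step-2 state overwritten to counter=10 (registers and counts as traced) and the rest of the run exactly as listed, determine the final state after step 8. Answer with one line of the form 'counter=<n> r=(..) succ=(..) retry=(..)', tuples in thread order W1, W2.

state after step 2 := counter=10 r=(0,7) succ=(0,1) retry=(0,0)
3. W1 LOAD -> counter=10 r=(10,7) succ=(0,1) retry=(0,0)
4. W1 CAS -> counter=11 r=(10,7) succ=(1,1) retry=(0,0)
5. W2 LOAD -> counter=11 r=(10,11) succ=(1,1) retry=(0,0)
6. W1 LOAD -> counter=11 r=(11,11) succ=(1,1) retry=(0,0)
7. W1 CAS -> counter=12 r=(11,11) succ=(2,1) retry=(0,0)
8. W2 CAS -> counter=12 r=(11,11) succ=(2,1) retry=(0,1)

counter=12 r=(11,11) succ=(2,1) retry=(0,1)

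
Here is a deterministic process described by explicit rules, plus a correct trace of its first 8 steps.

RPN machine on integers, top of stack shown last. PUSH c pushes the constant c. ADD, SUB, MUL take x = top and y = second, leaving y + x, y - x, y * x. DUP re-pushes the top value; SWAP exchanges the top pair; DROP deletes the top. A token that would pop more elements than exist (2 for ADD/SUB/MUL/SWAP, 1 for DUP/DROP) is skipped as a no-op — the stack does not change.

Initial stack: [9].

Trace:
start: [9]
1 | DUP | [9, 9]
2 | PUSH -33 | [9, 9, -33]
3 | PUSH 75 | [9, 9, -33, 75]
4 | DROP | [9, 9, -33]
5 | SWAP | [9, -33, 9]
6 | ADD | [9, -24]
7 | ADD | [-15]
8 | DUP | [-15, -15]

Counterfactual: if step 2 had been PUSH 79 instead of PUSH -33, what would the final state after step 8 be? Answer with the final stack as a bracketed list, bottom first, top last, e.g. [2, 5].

[97, 97]

(re-executing from step 2 with the substitution; state before step 2: [9, 9])
2 | PUSH 79 | [9, 9, 79]
3 | PUSH 75 | [9, 9, 79, 75]
4 | DROP | [9, 9, 79]
5 | SWAP | [9, 79, 9]
6 | ADD | [9, 88]
7 | ADD | [97]
8 | DUP | [97, 97]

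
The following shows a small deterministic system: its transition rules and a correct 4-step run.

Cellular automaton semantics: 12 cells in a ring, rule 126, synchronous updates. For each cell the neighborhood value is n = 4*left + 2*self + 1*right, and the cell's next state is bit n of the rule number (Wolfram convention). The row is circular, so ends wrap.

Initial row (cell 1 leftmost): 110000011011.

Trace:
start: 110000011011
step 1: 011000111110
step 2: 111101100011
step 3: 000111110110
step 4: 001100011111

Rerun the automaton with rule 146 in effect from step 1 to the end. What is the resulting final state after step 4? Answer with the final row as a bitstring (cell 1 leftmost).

(re-executing steps 1..4 under rule 146; state before step 1: 110000011011)
step 1: 101000100001
step 2: 000101010010
step 3: 001000001101
step 4: 110100010000

110100010000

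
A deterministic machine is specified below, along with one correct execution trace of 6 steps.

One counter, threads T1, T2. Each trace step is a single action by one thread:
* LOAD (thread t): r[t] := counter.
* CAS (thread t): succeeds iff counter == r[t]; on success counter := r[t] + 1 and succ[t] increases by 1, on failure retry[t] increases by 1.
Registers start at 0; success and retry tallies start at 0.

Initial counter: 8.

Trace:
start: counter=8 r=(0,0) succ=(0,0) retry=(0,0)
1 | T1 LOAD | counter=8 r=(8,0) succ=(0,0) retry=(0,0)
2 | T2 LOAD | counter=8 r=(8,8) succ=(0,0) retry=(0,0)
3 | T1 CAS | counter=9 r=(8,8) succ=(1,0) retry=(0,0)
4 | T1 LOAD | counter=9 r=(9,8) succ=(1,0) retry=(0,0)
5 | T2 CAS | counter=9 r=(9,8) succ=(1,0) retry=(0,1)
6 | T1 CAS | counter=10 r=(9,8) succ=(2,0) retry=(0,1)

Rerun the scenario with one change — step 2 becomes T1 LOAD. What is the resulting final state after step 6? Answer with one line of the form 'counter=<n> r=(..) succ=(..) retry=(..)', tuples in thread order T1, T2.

(re-executing from step 2 with the substitution; state before step 2: counter=8 r=(8,0) succ=(0,0) retry=(0,0))
2 | T1 LOAD | counter=8 r=(8,0) succ=(0,0) retry=(0,0)
3 | T1 CAS | counter=9 r=(8,0) succ=(1,0) retry=(0,0)
4 | T1 LOAD | counter=9 r=(9,0) succ=(1,0) retry=(0,0)
5 | T2 CAS | counter=9 r=(9,0) succ=(1,0) retry=(0,1)
6 | T1 CAS | counter=10 r=(9,0) succ=(2,0) retry=(0,1)

counter=10 r=(9,0) succ=(2,0) retry=(0,1)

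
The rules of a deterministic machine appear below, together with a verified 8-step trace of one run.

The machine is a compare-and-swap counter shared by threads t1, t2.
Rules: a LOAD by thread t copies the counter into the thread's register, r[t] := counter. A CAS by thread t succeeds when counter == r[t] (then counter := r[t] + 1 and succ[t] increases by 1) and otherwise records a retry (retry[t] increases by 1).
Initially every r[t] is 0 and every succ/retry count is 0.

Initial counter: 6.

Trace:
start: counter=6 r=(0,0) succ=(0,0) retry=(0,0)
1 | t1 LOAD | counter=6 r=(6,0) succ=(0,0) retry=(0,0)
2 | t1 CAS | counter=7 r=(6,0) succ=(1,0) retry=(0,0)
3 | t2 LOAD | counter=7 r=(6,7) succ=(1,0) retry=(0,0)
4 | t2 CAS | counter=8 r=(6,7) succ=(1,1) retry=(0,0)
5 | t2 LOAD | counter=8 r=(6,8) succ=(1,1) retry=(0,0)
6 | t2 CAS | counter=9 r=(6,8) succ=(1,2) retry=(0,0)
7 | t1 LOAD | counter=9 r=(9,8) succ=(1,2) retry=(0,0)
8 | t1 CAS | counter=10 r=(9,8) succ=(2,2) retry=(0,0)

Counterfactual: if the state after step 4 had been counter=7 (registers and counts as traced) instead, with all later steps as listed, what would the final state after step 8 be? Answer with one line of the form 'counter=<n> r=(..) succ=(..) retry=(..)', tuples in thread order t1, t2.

state after step 4 := counter=7 r=(6,7) succ=(1,1) retry=(0,0)
5 | t2 LOAD | counter=7 r=(6,7) succ=(1,1) retry=(0,0)
6 | t2 CAS | counter=8 r=(6,7) succ=(1,2) retry=(0,0)
7 | t1 LOAD | counter=8 r=(8,7) succ=(1,2) retry=(0,0)
8 | t1 CAS | counter=9 r=(8,7) succ=(2,2) retry=(0,0)

counter=9 r=(8,7) succ=(2,2) retry=(0,0)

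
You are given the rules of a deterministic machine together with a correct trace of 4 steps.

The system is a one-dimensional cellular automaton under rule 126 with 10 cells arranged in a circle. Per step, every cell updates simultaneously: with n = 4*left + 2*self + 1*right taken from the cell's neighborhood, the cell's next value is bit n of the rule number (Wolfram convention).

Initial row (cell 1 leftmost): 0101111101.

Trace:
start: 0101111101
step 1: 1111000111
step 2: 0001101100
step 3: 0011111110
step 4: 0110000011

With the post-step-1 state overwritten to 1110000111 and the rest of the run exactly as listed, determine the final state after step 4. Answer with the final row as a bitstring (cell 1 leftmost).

1100000011

state after step 1 := 1110000111
step 2: 0011001100
step 3: 0111111110
step 4: 1100000011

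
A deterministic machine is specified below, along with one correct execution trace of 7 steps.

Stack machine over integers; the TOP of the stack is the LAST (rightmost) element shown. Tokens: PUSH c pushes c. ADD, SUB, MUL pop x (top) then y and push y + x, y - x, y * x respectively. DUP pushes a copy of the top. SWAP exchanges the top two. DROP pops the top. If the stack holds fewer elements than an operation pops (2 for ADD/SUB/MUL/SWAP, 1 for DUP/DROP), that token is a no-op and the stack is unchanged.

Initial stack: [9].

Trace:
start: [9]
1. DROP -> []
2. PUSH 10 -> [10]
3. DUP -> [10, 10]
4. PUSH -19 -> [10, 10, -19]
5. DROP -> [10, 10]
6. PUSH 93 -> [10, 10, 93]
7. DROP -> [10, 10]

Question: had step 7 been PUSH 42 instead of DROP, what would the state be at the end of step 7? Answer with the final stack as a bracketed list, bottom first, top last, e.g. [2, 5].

(re-executing from step 7 with the substitution; state before step 7: [10, 10, 93])
7. PUSH 42 -> [10, 10, 93, 42]

[10, 10, 93, 42]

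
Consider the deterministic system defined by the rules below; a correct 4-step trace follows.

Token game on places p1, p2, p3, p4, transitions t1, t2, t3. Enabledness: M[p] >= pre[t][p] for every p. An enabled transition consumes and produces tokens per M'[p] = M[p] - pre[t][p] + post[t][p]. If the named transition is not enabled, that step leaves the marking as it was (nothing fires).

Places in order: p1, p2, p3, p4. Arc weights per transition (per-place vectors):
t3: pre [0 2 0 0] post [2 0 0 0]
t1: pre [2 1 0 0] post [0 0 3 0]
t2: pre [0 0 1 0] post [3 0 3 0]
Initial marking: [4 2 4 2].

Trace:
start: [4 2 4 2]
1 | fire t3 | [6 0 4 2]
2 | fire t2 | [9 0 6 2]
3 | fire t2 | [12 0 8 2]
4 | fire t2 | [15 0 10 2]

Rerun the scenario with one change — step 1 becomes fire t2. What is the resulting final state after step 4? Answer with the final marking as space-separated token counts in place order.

(re-executing from step 1 with the substitution; state before step 1: [4 2 4 2])
1 | fire t2 | [7 2 6 2]
2 | fire t2 | [10 2 8 2]
3 | fire t2 | [13 2 10 2]
4 | fire t2 | [16 2 12 2]

16 2 12 2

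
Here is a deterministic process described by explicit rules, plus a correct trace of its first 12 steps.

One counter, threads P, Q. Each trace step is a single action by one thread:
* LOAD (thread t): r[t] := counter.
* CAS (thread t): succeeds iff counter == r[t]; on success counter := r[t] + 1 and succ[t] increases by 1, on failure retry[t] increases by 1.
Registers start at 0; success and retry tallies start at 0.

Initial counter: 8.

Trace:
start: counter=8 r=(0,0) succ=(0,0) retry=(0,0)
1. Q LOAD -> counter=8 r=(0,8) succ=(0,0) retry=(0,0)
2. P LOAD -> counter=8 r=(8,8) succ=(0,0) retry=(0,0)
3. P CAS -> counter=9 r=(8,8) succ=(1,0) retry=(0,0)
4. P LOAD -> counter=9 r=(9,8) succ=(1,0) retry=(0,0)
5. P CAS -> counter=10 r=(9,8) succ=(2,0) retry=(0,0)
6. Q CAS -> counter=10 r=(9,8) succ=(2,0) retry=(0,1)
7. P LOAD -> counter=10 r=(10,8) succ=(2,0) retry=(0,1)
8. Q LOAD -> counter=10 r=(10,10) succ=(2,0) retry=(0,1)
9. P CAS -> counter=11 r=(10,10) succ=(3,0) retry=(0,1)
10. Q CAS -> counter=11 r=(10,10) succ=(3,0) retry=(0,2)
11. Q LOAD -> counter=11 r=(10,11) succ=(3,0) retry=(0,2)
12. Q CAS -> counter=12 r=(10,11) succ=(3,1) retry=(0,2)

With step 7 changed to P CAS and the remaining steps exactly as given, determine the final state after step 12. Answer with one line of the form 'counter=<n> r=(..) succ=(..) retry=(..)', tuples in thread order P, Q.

counter=12 r=(9,11) succ=(2,2) retry=(2,1)

(re-executing from step 7 with the substitution; state before step 7: counter=10 r=(9,8) succ=(2,0) retry=(0,1))
7. P CAS -> counter=10 r=(9,8) succ=(2,0) retry=(1,1)
8. Q LOAD -> counter=10 r=(9,10) succ=(2,0) retry=(1,1)
9. P CAS -> counter=10 r=(9,10) succ=(2,0) retry=(2,1)
10. Q CAS -> counter=11 r=(9,10) succ=(2,1) retry=(2,1)
11. Q LOAD -> counter=11 r=(9,11) succ=(2,1) retry=(2,1)
12. Q CAS -> counter=12 r=(9,11) succ=(2,2) retry=(2,1)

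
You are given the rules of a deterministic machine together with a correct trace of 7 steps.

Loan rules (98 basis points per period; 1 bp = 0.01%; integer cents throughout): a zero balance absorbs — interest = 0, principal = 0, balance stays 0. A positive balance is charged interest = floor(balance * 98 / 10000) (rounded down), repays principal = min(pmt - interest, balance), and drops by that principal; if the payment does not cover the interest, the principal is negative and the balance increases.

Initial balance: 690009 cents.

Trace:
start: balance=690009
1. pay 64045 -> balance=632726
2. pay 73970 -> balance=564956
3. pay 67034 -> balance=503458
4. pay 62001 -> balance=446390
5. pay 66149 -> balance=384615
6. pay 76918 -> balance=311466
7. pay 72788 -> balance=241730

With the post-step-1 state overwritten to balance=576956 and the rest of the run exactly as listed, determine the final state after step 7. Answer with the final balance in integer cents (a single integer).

182599

state after step 1 := balance=576956
2. pay 73970 -> balance=508640
3. pay 67034 -> balance=446590
4. pay 62001 -> balance=388965
5. pay 66149 -> balance=326627
6. pay 76918 -> balance=252909
7. pay 72788 -> balance=182599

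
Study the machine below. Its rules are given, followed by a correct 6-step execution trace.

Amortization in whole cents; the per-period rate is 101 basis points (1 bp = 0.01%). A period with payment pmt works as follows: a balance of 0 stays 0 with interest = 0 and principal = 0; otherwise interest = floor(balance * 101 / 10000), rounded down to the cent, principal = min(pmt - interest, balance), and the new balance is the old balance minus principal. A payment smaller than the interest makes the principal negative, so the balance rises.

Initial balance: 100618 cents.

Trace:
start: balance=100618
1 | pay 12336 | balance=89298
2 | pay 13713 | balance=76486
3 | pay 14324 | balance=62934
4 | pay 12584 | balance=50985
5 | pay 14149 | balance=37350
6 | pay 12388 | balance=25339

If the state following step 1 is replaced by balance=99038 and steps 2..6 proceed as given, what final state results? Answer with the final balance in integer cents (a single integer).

state after step 1 := balance=99038
2 | pay 13713 | balance=86325
3 | pay 14324 | balance=72872
4 | pay 12584 | balance=61024
5 | pay 14149 | balance=47491
6 | pay 12388 | balance=35582

35582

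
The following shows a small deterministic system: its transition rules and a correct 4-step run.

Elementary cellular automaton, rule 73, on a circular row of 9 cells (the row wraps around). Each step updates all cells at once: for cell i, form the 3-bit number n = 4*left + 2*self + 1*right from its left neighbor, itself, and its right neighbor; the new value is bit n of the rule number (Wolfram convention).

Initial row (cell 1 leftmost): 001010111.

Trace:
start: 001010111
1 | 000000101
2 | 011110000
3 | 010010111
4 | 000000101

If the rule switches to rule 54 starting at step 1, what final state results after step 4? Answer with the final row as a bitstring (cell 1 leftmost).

(re-executing steps 1..4 under rule 54; state before step 1: 001010111)
1 | 111111000
2 | 000000101
3 | 100001111
4 | 010010000

010010000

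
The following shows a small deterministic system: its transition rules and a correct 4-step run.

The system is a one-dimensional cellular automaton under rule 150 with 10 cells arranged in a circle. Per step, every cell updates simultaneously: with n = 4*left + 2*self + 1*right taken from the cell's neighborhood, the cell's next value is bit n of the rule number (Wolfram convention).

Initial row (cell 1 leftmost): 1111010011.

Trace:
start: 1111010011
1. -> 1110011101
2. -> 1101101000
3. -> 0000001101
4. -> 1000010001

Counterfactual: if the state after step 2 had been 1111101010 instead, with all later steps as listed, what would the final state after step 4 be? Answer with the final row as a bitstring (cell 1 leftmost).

1010111011

state after step 2 := 1111101010
3. -> 0111001010
4. -> 1010111011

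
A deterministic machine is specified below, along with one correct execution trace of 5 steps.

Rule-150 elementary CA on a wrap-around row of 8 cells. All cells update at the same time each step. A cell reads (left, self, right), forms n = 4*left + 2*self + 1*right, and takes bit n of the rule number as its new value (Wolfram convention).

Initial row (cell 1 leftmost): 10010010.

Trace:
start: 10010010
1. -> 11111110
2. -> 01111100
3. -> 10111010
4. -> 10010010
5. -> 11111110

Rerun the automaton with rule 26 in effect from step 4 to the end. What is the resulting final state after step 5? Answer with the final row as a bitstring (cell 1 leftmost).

(re-executing steps 4..5 under rule 26; state before step 4: 10111010)
4. -> 00100000
5. -> 01010000

01010000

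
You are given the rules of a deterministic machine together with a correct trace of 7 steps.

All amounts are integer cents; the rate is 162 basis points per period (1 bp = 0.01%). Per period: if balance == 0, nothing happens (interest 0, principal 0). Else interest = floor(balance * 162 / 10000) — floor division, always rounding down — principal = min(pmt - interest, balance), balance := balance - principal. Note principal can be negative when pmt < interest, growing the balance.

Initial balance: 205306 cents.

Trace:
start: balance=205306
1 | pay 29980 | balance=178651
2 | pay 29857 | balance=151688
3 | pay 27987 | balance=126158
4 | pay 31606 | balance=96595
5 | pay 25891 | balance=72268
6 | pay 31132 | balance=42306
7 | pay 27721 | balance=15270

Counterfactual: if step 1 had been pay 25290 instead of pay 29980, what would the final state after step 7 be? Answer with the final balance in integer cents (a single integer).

20435

(re-executing from step 1 with the substitution; state before step 1: balance=205306)
1 | pay 25290 | balance=183341
2 | pay 29857 | balance=156454
3 | pay 27987 | balance=131001
4 | pay 31606 | balance=101517
5 | pay 25891 | balance=77270
6 | pay 31132 | balance=47389
7 | pay 27721 | balance=20435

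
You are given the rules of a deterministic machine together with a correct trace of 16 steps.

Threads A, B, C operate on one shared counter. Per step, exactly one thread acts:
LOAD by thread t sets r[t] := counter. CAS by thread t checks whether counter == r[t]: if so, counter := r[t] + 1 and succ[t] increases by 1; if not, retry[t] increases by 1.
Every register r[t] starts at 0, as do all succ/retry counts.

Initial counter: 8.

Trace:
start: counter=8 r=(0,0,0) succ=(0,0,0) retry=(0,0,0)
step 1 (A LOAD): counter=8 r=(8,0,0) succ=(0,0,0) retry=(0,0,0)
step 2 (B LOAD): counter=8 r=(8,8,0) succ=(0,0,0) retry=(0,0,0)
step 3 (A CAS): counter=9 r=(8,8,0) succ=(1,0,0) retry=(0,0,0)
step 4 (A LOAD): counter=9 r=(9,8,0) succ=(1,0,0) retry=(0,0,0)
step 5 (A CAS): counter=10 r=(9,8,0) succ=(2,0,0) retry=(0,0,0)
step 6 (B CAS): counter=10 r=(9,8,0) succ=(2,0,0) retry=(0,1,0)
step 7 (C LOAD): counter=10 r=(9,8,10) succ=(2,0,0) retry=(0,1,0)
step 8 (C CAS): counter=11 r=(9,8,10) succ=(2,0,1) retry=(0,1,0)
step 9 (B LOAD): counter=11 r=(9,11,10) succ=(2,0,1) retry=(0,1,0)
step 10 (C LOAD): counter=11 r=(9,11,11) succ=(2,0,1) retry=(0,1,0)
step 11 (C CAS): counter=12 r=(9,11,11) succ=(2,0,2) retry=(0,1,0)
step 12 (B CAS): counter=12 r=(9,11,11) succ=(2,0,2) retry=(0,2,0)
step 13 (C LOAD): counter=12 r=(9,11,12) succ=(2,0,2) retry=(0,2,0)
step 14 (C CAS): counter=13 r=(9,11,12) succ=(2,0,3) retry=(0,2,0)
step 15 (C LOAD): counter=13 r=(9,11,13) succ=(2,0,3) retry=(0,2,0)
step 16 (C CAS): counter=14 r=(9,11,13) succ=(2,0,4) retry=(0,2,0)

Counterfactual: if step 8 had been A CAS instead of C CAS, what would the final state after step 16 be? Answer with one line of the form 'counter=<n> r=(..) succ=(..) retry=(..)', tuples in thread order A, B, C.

counter=13 r=(9,10,12) succ=(2,0,3) retry=(1,2,0)

(re-executing from step 8 with the substitution; state before step 8: counter=10 r=(9,8,10) succ=(2,0,0) retry=(0,1,0))
step 8 (A CAS): counter=10 r=(9,8,10) succ=(2,0,0) retry=(1,1,0)
step 9 (B LOAD): counter=10 r=(9,10,10) succ=(2,0,0) retry=(1,1,0)
step 10 (C LOAD): counter=10 r=(9,10,10) succ=(2,0,0) retry=(1,1,0)
step 11 (C CAS): counter=11 r=(9,10,10) succ=(2,0,1) retry=(1,1,0)
step 12 (B CAS): counter=11 r=(9,10,10) succ=(2,0,1) retry=(1,2,0)
step 13 (C LOAD): counter=11 r=(9,10,11) succ=(2,0,1) retry=(1,2,0)
step 14 (C CAS): counter=12 r=(9,10,11) succ=(2,0,2) retry=(1,2,0)
step 15 (C LOAD): counter=12 r=(9,10,12) succ=(2,0,2) retry=(1,2,0)
step 16 (C CAS): counter=13 r=(9,10,12) succ=(2,0,3) retry=(1,2,0)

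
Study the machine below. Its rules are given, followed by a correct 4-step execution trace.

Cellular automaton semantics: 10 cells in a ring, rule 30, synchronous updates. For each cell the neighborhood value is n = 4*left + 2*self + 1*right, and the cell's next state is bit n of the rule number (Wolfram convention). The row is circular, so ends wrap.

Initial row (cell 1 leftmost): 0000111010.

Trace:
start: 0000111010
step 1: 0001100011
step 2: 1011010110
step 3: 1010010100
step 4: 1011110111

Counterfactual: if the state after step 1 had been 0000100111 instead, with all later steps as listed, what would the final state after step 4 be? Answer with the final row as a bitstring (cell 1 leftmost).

0000100110

state after step 1 := 0000100111
step 2: 1001111100
step 3: 1111000011
step 4: 0000100110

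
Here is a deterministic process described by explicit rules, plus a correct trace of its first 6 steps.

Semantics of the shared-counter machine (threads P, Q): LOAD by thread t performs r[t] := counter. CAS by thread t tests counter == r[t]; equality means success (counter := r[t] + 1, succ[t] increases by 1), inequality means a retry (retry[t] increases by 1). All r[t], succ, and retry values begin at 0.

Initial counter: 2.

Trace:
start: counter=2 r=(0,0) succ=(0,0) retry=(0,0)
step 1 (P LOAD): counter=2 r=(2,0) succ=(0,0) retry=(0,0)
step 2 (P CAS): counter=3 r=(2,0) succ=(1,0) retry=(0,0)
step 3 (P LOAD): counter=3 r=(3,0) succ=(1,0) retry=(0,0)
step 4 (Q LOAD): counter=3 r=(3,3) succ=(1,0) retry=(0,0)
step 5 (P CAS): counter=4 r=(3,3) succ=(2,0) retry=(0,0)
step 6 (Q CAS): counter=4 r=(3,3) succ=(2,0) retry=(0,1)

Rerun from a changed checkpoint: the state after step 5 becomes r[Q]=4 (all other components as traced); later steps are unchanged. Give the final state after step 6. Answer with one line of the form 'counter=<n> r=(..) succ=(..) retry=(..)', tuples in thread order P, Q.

state after step 5 := counter=4 r=(3,4) succ=(2,0) retry=(0,0)
step 6 (Q CAS): counter=5 r=(3,4) succ=(2,1) retry=(0,0)

counter=5 r=(3,4) succ=(2,1) retry=(0,0)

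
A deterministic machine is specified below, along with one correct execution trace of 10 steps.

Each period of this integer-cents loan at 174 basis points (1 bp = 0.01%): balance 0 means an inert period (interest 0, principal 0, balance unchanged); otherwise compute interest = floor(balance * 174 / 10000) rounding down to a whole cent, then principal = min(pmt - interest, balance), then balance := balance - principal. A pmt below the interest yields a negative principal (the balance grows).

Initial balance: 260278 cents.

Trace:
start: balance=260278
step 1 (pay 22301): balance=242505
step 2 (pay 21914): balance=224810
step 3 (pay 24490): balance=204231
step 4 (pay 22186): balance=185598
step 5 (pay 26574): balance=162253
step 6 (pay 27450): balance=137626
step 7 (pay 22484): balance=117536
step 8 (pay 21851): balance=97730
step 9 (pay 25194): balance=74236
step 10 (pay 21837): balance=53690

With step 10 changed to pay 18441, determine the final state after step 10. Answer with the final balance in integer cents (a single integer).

57086

(re-executing from step 10 with the substitution; state before step 10: balance=74236)
step 10 (pay 18441): balance=57086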